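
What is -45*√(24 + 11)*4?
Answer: -180*√35 ≈ -1064.9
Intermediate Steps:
-45*√(24 + 11)*4 = -45*√35*4 = -180*√35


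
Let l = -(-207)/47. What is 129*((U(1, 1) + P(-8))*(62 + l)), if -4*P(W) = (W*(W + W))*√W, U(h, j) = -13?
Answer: -5233917/47 - 25766976*I*√2/47 ≈ -1.1136e+5 - 7.7532e+5*I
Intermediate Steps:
P(W) = -W^(5/2)/2 (P(W) = -W*(W + W)*√W/4 = -W*(2*W)*√W/4 = -2*W²*√W/4 = -W^(5/2)/2)
l = 207/47 (l = -(-207)/47 = -1*(-207/47) = 207/47 ≈ 4.4043)
129*((U(1, 1) + P(-8))*(62 + l)) = 129*((-13 - 64*I*√2)*(62 + 207/47)) = 129*((-13 - 64*I*√2)*(3121/47)) = 129*(-40573/47 - 199744*I*√2/47) = -5233917/47 - 25766976*I*√2/47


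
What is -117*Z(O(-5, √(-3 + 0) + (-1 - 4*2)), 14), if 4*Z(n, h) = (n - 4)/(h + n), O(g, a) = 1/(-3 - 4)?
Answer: 3393/388 ≈ 8.7448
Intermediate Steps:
O(g, a) = -⅐ (O(g, a) = 1/(-7) = -⅐)
Z(n, h) = (-4 + n)/(4*(h + n)) (Z(n, h) = ((n - 4)/(h + n))/4 = ((-4 + n)/(h + n))/4 = (-4 + n)/(4*(h + n)))
-117*Z(O(-5, √(-3 + 0) + (-1 - 4*2)), 14) = -117*(-1 + (¼)*(-⅐))/(14 - ⅐) = -117*(-1 - 1/28)/97/7 = -819*(-29)/(97*28) = -117*(-29/388) = 3393/388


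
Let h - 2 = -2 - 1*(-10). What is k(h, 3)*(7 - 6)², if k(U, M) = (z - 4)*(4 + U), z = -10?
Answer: -196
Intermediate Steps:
h = 10 (h = 2 + (-2 - 1*(-10)) = 2 + (-2 + 10) = 2 + 8 = 10)
k(U, M) = -56 - 14*U (k(U, M) = (-10 - 4)*(4 + U) = -14*(4 + U) = -56 - 14*U)
k(h, 3)*(7 - 6)² = (-56 - 14*10)*(7 - 6)² = (-56 - 140)*1² = -196*1 = -196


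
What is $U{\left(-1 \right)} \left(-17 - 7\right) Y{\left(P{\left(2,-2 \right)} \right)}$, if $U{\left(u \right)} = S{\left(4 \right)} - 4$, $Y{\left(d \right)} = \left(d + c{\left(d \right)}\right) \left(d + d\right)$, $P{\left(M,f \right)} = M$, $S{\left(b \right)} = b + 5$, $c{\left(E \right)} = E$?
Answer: $-1920$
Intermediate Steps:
$S{\left(b \right)} = 5 + b$
$Y{\left(d \right)} = 4 d^{2}$ ($Y{\left(d \right)} = \left(d + d\right) \left(d + d\right) = 2 d 2 d = 4 d^{2}$)
$U{\left(u \right)} = 5$ ($U{\left(u \right)} = \left(5 + 4\right) - 4 = 9 - 4 = 5$)
$U{\left(-1 \right)} \left(-17 - 7\right) Y{\left(P{\left(2,-2 \right)} \right)} = 5 \left(-17 - 7\right) 4 \cdot 2^{2} = 5 \left(-17 - 7\right) 4 \cdot 4 = 5 \left(-24\right) 16 = \left(-120\right) 16 = -1920$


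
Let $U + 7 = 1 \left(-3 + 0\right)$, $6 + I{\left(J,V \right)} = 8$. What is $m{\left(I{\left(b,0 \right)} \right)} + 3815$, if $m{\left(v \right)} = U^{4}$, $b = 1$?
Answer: $13815$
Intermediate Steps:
$I{\left(J,V \right)} = 2$ ($I{\left(J,V \right)} = -6 + 8 = 2$)
$U = -10$ ($U = -7 + 1 \left(-3 + 0\right) = -7 + 1 \left(-3\right) = -7 - 3 = -10$)
$m{\left(v \right)} = 10000$ ($m{\left(v \right)} = \left(-10\right)^{4} = 10000$)
$m{\left(I{\left(b,0 \right)} \right)} + 3815 = 10000 + 3815 = 13815$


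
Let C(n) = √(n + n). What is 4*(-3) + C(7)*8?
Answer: -12 + 8*√14 ≈ 17.933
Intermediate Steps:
C(n) = √2*√n (C(n) = √(2*n) = √2*√n)
4*(-3) + C(7)*8 = 4*(-3) + (√2*√7)*8 = -12 + √14*8 = -12 + 8*√14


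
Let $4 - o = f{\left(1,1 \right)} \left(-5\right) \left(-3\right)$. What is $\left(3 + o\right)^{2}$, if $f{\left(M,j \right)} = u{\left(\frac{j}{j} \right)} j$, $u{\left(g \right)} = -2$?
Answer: $1369$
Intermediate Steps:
$f{\left(M,j \right)} = - 2 j$
$o = 34$ ($o = 4 - \left(-2\right) 1 \left(-5\right) \left(-3\right) = 4 - \left(-2\right) \left(-5\right) \left(-3\right) = 4 - 10 \left(-3\right) = 4 - -30 = 4 + 30 = 34$)
$\left(3 + o\right)^{2} = \left(3 + 34\right)^{2} = 37^{2} = 1369$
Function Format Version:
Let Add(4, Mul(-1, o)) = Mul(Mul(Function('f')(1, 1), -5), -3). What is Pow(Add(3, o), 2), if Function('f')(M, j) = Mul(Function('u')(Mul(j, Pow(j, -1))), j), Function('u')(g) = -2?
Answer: 1369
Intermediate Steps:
Function('f')(M, j) = Mul(-2, j)
o = 34 (o = Add(4, Mul(-1, Mul(Mul(Mul(-2, 1), -5), -3))) = Add(4, Mul(-1, Mul(Mul(-2, -5), -3))) = Add(4, Mul(-1, Mul(10, -3))) = Add(4, Mul(-1, -30)) = Add(4, 30) = 34)
Pow(Add(3, o), 2) = Pow(Add(3, 34), 2) = Pow(37, 2) = 1369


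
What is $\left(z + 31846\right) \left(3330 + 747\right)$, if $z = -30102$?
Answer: $7110288$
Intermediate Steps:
$\left(z + 31846\right) \left(3330 + 747\right) = \left(-30102 + 31846\right) \left(3330 + 747\right) = 1744 \cdot 4077 = 7110288$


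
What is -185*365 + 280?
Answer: -67245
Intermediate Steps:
-185*365 + 280 = -67525 + 280 = -67245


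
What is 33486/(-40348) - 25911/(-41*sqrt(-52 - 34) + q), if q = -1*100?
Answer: 2760275159/173234138 - 118039*I*sqrt(86)/17174 ≈ 15.934 - 63.739*I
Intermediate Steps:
q = -100
33486/(-40348) - 25911/(-41*sqrt(-52 - 34) + q) = 33486/(-40348) - 25911/(-41*sqrt(-52 - 34) - 100) = 33486*(-1/40348) - 25911/(-41*I*sqrt(86) - 100) = -16743/20174 - 25911/(-41*I*sqrt(86) - 100) = -16743/20174 - 25911/(-100 - 41*I*sqrt(86))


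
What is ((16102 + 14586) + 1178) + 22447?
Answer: 54313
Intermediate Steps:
((16102 + 14586) + 1178) + 22447 = (30688 + 1178) + 22447 = 31866 + 22447 = 54313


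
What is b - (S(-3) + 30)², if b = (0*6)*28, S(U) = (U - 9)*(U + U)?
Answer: -10404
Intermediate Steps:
S(U) = 2*U*(-9 + U) (S(U) = (-9 + U)*(2*U) = 2*U*(-9 + U))
b = 0 (b = 0*28 = 0)
b - (S(-3) + 30)² = 0 - (2*(-3)*(-9 - 3) + 30)² = 0 - (2*(-3)*(-12) + 30)² = 0 - (72 + 30)² = 0 - 1*102² = 0 - 1*10404 = 0 - 10404 = -10404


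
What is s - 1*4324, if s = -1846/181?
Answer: -784490/181 ≈ -4334.2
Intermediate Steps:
s = -1846/181 (s = -1846*1/181 = -1846/181 ≈ -10.199)
s - 1*4324 = -1846/181 - 1*4324 = -1846/181 - 4324 = -784490/181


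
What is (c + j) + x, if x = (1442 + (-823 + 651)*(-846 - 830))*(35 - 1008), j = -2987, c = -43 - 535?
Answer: -281895287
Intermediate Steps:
c = -578
x = -281891722 (x = (1442 - 172*(-1676))*(-973) = (1442 + 288272)*(-973) = 289714*(-973) = -281891722)
(c + j) + x = (-578 - 2987) - 281891722 = -3565 - 281891722 = -281895287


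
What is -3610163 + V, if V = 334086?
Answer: -3276077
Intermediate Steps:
-3610163 + V = -3610163 + 334086 = -3276077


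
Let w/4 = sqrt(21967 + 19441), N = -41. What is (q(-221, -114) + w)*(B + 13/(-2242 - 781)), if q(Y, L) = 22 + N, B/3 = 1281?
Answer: -220730144/3023 + 371756032*sqrt(647)/3023 ≈ 3.0550e+6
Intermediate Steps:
B = 3843 (B = 3*1281 = 3843)
q(Y, L) = -19 (q(Y, L) = 22 - 41 = -19)
w = 32*sqrt(647) (w = 4*sqrt(21967 + 19441) = 4*sqrt(41408) = 4*(8*sqrt(647)) = 32*sqrt(647) ≈ 813.96)
(q(-221, -114) + w)*(B + 13/(-2242 - 781)) = (-19 + 32*sqrt(647))*(3843 + 13/(-2242 - 781)) = (-19 + 32*sqrt(647))*(3843 + 13/(-3023)) = (-19 + 32*sqrt(647))*(3843 - 1/3023*13) = (-19 + 32*sqrt(647))*(3843 - 13/3023) = (-19 + 32*sqrt(647))*(11617376/3023) = -220730144/3023 + 371756032*sqrt(647)/3023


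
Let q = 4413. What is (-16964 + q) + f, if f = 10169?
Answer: -2382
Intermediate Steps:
(-16964 + q) + f = (-16964 + 4413) + 10169 = -12551 + 10169 = -2382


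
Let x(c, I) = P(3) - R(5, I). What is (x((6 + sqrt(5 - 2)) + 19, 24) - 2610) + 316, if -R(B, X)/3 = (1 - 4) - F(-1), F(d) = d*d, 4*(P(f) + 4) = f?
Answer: -9237/4 ≈ -2309.3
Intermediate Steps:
P(f) = -4 + f/4
F(d) = d**2
R(B, X) = 12 (R(B, X) = -3*((1 - 4) - 1*(-1)**2) = -3*(-3 - 1*1) = -3*(-3 - 1) = -3*(-4) = 12)
x(c, I) = -61/4 (x(c, I) = (-4 + (1/4)*3) - 1*12 = (-4 + 3/4) - 12 = -13/4 - 12 = -61/4)
(x((6 + sqrt(5 - 2)) + 19, 24) - 2610) + 316 = (-61/4 - 2610) + 316 = -10501/4 + 316 = -9237/4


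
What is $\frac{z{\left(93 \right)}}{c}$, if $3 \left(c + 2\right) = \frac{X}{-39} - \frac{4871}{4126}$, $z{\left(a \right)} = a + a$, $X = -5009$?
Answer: $\frac{89790012}{19511681} \approx 4.6019$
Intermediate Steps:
$z{\left(a \right)} = 2 a$
$c = \frac{19511681}{482742}$ ($c = -2 + \frac{- \frac{5009}{-39} - \frac{4871}{4126}}{3} = -2 + \frac{\left(-5009\right) \left(- \frac{1}{39}\right) - \frac{4871}{4126}}{3} = -2 + \frac{\frac{5009}{39} - \frac{4871}{4126}}{3} = -2 + \frac{1}{3} \cdot \frac{20477165}{160914} = -2 + \frac{20477165}{482742} = \frac{19511681}{482742} \approx 40.418$)
$\frac{z{\left(93 \right)}}{c} = \frac{2 \cdot 93}{\frac{19511681}{482742}} = 186 \cdot \frac{482742}{19511681} = \frac{89790012}{19511681}$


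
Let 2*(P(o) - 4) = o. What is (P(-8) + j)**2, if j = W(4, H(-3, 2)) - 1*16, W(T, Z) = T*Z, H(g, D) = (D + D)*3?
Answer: 1024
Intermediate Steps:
H(g, D) = 6*D (H(g, D) = (2*D)*3 = 6*D)
P(o) = 4 + o/2
j = 32 (j = 4*(6*2) - 1*16 = 4*12 - 16 = 48 - 16 = 32)
(P(-8) + j)**2 = ((4 + (1/2)*(-8)) + 32)**2 = ((4 - 4) + 32)**2 = (0 + 32)**2 = 32**2 = 1024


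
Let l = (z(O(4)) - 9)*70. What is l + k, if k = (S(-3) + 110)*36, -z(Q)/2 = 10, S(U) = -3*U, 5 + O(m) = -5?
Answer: 2254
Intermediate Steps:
O(m) = -10 (O(m) = -5 - 5 = -10)
z(Q) = -20 (z(Q) = -2*10 = -20)
l = -2030 (l = (-20 - 9)*70 = -29*70 = -2030)
k = 4284 (k = (-3*(-3) + 110)*36 = (9 + 110)*36 = 119*36 = 4284)
l + k = -2030 + 4284 = 2254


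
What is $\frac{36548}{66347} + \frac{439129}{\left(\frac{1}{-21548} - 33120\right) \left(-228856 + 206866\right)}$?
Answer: $\frac{287098709987037422}{520611574725571665} \approx 0.55146$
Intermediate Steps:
$\frac{36548}{66347} + \frac{439129}{\left(\frac{1}{-21548} - 33120\right) \left(-228856 + 206866\right)} = 36548 \cdot \frac{1}{66347} + \frac{439129}{\left(- \frac{1}{21548} - 33120\right) \left(-21990\right)} = \frac{36548}{66347} + \frac{439129}{\left(- \frac{713669761}{21548}\right) \left(-21990\right)} = \frac{36548}{66347} + \frac{439129}{\frac{7846799022195}{10774}} = \frac{36548}{66347} + 439129 \cdot \frac{10774}{7846799022195} = \frac{36548}{66347} + \frac{4731175846}{7846799022195} = \frac{287098709987037422}{520611574725571665}$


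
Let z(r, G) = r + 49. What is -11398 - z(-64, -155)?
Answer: -11383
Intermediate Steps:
z(r, G) = 49 + r
-11398 - z(-64, -155) = -11398 - (49 - 64) = -11398 - 1*(-15) = -11398 + 15 = -11383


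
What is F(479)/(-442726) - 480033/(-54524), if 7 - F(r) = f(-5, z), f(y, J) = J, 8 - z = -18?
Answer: 106262062957/12069596212 ≈ 8.8041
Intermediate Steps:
z = 26 (z = 8 - 1*(-18) = 8 + 18 = 26)
F(r) = -19 (F(r) = 7 - 1*26 = 7 - 26 = -19)
F(479)/(-442726) - 480033/(-54524) = -19/(-442726) - 480033/(-54524) = -19*(-1/442726) - 480033*(-1/54524) = 19/442726 + 480033/54524 = 106262062957/12069596212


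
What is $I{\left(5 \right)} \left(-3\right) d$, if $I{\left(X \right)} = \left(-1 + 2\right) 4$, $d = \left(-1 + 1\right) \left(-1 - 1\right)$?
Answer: $0$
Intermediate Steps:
$d = 0$ ($d = 0 \left(-2\right) = 0$)
$I{\left(X \right)} = 4$ ($I{\left(X \right)} = 1 \cdot 4 = 4$)
$I{\left(5 \right)} \left(-3\right) d = 4 \left(-3\right) 0 = \left(-12\right) 0 = 0$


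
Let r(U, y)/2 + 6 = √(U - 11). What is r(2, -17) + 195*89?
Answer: 17343 + 6*I ≈ 17343.0 + 6.0*I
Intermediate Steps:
r(U, y) = -12 + 2*√(-11 + U) (r(U, y) = -12 + 2*√(U - 11) = -12 + 2*√(-11 + U))
r(2, -17) + 195*89 = (-12 + 2*√(-11 + 2)) + 195*89 = (-12 + 2*√(-9)) + 17355 = (-12 + 2*(3*I)) + 17355 = (-12 + 6*I) + 17355 = 17343 + 6*I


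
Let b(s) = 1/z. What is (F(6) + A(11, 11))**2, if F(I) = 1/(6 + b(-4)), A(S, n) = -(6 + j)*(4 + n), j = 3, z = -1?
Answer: 454276/25 ≈ 18171.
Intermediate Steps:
A(S, n) = -36 - 9*n (A(S, n) = -(6 + 3)*(4 + n) = -9*(4 + n) = -(36 + 9*n) = -36 - 9*n)
b(s) = -1 (b(s) = 1/(-1) = -1)
F(I) = 1/5 (F(I) = 1/(6 - 1) = 1/5)
(F(6) + A(11, 11))**2 = (1/5 + (-36 - 9*11))**2 = (1/5 + (-36 - 99))**2 = (1/5 - 135)**2 = (-674/5)**2 = 454276/25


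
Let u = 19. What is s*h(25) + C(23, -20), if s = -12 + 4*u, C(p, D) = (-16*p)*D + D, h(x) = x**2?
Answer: 47340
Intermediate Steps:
C(p, D) = D - 16*D*p (C(p, D) = -16*D*p + D = D - 16*D*p)
s = 64 (s = -12 + 4*19 = -12 + 76 = 64)
s*h(25) + C(23, -20) = 64*25**2 - 20*(1 - 16*23) = 64*625 - 20*(1 - 368) = 40000 - 20*(-367) = 40000 + 7340 = 47340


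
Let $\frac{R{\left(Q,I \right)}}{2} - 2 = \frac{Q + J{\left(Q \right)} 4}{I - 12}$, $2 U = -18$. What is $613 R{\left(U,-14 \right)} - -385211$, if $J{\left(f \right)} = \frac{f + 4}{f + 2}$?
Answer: $\frac{35303692}{91} \approx 3.8795 \cdot 10^{5}$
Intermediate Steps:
$J{\left(f \right)} = \frac{4 + f}{2 + f}$
$U = -9$ ($U = \frac{1}{2} \left(-18\right) = -9$)
$R{\left(Q,I \right)} = 4 + \frac{2 \left(Q + \frac{4 \left(4 + Q\right)}{2 + Q}\right)}{-12 + I}$ ($R{\left(Q,I \right)} = 4 + 2 \frac{Q + \frac{4 + Q}{2 + Q} 4}{I - 12} = 4 + 2 \frac{Q + \frac{4 \left(4 + Q\right)}{2 + Q}}{-12 + I} = 4 + \frac{2 \left(Q + \frac{4 \left(4 + Q\right)}{2 + Q}\right)}{-12 + I}$)
$613 R{\left(U,-14 \right)} - -385211 = 613 \frac{2 \left(16 + 4 \left(-9\right) + \left(2 - 9\right) \left(-24 - 9 + 2 \left(-14\right)\right)\right)}{\left(-12 - 14\right) \left(2 - 9\right)} - -385211 = 613 \frac{2 \left(16 - 36 - 7 \left(-24 - 9 - 28\right)\right)}{\left(-26\right) \left(-7\right)} + 385211 = 613 \cdot 2 \left(- \frac{1}{26}\right) \left(- \frac{1}{7}\right) \left(16 - 36 - -427\right) + 385211 = 613 \cdot 2 \left(- \frac{1}{26}\right) \left(- \frac{1}{7}\right) \left(16 - 36 + 427\right) + 385211 = 613 \cdot 2 \left(- \frac{1}{26}\right) \left(- \frac{1}{7}\right) 407 + 385211 = 613 \cdot \frac{407}{91} + 385211 = \frac{249491}{91} + 385211 = \frac{35303692}{91}$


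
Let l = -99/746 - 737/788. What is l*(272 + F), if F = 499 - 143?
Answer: -49283399/73481 ≈ -670.70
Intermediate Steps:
l = -313907/293924 (l = -99*1/746 - 737*1/788 = -99/746 - 737/788 = -313907/293924 ≈ -1.0680)
F = 356
l*(272 + F) = -313907*(272 + 356)/293924 = -313907/293924*628 = -49283399/73481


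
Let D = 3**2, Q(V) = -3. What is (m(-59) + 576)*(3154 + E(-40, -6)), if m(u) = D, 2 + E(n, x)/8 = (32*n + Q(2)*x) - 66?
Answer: -4379310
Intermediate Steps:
E(n, x) = -544 - 24*x + 256*n (E(n, x) = -16 + 8*((32*n - 3*x) - 66) = -16 + 8*((-3*x + 32*n) - 66) = -16 + 8*(-66 - 3*x + 32*n) = -16 + (-528 - 24*x + 256*n) = -544 - 24*x + 256*n)
D = 9
m(u) = 9
(m(-59) + 576)*(3154 + E(-40, -6)) = (9 + 576)*(3154 + (-544 - 24*(-6) + 256*(-40))) = 585*(3154 + (-544 + 144 - 10240)) = 585*(3154 - 10640) = 585*(-7486) = -4379310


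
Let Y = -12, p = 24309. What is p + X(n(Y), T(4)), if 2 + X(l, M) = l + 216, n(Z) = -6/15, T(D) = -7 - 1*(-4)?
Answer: 122613/5 ≈ 24523.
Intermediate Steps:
T(D) = -3 (T(D) = -7 + 4 = -3)
n(Z) = -⅖ (n(Z) = -6*1/15 = -⅖)
X(l, M) = 214 + l (X(l, M) = -2 + (l + 216) = -2 + (216 + l) = 214 + l)
p + X(n(Y), T(4)) = 24309 + (214 - ⅖) = 24309 + 1068/5 = 122613/5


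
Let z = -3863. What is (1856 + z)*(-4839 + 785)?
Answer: 8136378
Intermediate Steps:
(1856 + z)*(-4839 + 785) = (1856 - 3863)*(-4839 + 785) = -2007*(-4054) = 8136378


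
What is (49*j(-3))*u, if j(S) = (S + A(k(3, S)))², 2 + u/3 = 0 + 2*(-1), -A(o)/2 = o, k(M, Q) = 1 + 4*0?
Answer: -14700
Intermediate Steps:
k(M, Q) = 1 (k(M, Q) = 1 + 0 = 1)
A(o) = -2*o
u = -12 (u = -6 + 3*(0 + 2*(-1)) = -6 + 3*(0 - 2) = -6 + 3*(-2) = -6 - 6 = -12)
j(S) = (-2 + S)² (j(S) = (S - 2*1)² = (S - 2)² = (-2 + S)²)
(49*j(-3))*u = (49*(-2 - 3)²)*(-12) = (49*(-5)²)*(-12) = (49*25)*(-12) = 1225*(-12) = -14700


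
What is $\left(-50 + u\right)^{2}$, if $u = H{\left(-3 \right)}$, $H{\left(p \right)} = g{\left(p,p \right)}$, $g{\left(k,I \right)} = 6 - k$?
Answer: $1681$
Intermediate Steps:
$H{\left(p \right)} = 6 - p$
$u = 9$ ($u = 6 - -3 = 6 + 3 = 9$)
$\left(-50 + u\right)^{2} = \left(-50 + 9\right)^{2} = \left(-41\right)^{2} = 1681$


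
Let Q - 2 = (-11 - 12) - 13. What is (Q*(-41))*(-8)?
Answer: -11152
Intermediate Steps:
Q = -34 (Q = 2 + ((-11 - 12) - 13) = 2 + (-23 - 13) = 2 - 36 = -34)
(Q*(-41))*(-8) = -34*(-41)*(-8) = 1394*(-8) = -11152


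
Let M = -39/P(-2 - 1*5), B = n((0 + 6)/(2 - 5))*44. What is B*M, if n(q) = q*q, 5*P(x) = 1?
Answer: -34320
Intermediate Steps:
P(x) = ⅕ (P(x) = (⅕)*1 = ⅕)
n(q) = q²
B = 176 (B = ((0 + 6)/(2 - 5))²*44 = (6/(-3))²*44 = (6*(-⅓))²*44 = (-2)²*44 = 4*44 = 176)
M = -195 (M = -39/⅕ = -39*5 = -195)
B*M = 176*(-195) = -34320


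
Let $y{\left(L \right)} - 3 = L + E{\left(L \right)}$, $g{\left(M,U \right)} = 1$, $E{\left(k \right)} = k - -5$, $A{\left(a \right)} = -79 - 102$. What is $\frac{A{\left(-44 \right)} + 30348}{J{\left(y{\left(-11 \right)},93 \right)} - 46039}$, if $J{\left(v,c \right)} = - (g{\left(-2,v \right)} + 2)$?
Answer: $- \frac{30167}{46042} \approx -0.65521$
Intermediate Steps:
$A{\left(a \right)} = -181$ ($A{\left(a \right)} = -79 - 102 = -181$)
$E{\left(k \right)} = 5 + k$ ($E{\left(k \right)} = k + 5 = 5 + k$)
$y{\left(L \right)} = 8 + 2 L$ ($y{\left(L \right)} = 3 + \left(L + \left(5 + L\right)\right) = 3 + \left(5 + 2 L\right) = 8 + 2 L$)
$J{\left(v,c \right)} = -3$ ($J{\left(v,c \right)} = - (1 + 2) = \left(-1\right) 3 = -3$)
$\frac{A{\left(-44 \right)} + 30348}{J{\left(y{\left(-11 \right)},93 \right)} - 46039} = \frac{-181 + 30348}{-3 - 46039} = \frac{30167}{-46042} = 30167 \left(- \frac{1}{46042}\right) = - \frac{30167}{46042}$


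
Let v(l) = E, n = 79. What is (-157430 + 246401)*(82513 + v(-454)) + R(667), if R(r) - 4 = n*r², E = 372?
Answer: 7409507570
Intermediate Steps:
v(l) = 372
R(r) = 4 + 79*r²
(-157430 + 246401)*(82513 + v(-454)) + R(667) = (-157430 + 246401)*(82513 + 372) + (4 + 79*667²) = 88971*82885 + (4 + 79*444889) = 7374361335 + (4 + 35146231) = 7374361335 + 35146235 = 7409507570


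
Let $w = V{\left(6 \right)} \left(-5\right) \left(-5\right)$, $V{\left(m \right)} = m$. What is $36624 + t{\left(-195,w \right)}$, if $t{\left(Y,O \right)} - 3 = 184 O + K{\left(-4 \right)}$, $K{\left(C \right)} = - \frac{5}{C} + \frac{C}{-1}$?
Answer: $\frac{256929}{4} \approx 64232.0$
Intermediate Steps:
$K{\left(C \right)} = - C - \frac{5}{C}$ ($K{\left(C \right)} = - \frac{5}{C} + C \left(-1\right) = - \frac{5}{C} - C = - C - \frac{5}{C}$)
$w = 150$ ($w = 6 \left(-5\right) \left(-5\right) = \left(-30\right) \left(-5\right) = 150$)
$t{\left(Y,O \right)} = \frac{33}{4} + 184 O$ ($t{\left(Y,O \right)} = 3 - \left(-4 - \frac{5}{4} - 184 O\right) = 3 + \left(184 O + \left(4 - - \frac{5}{4}\right)\right) = 3 + \left(184 O + \left(4 + \frac{5}{4}\right)\right) = 3 + \left(184 O + \frac{21}{4}\right) = 3 + \left(\frac{21}{4} + 184 O\right) = \frac{33}{4} + 184 O$)
$36624 + t{\left(-195,w \right)} = 36624 + \left(\frac{33}{4} + 184 \cdot 150\right) = 36624 + \left(\frac{33}{4} + 27600\right) = 36624 + \frac{110433}{4} = \frac{256929}{4}$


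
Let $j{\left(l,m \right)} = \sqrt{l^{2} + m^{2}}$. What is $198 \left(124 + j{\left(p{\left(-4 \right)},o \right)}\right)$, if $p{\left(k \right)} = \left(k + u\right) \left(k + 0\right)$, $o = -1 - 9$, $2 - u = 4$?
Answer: $29700$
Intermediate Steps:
$u = -2$ ($u = 2 - 4 = -2$)
$o = -10$
$p{\left(k \right)} = k \left(-2 + k\right)$ ($p{\left(k \right)} = \left(k - 2\right) \left(k + 0\right) = \left(-2 + k\right) k = k \left(-2 + k\right)$)
$198 \left(124 + j{\left(p{\left(-4 \right)},o \right)}\right) = 198 \left(124 + \sqrt{\left(- 4 \left(-2 - 4\right)\right)^{2} + \left(-10\right)^{2}}\right) = 198 \left(124 + \sqrt{\left(\left(-4\right) \left(-6\right)\right)^{2} + 100}\right) = 198 \left(124 + \sqrt{24^{2} + 100}\right) = 198 \left(124 + \sqrt{576 + 100}\right) = 198 \left(124 + \sqrt{676}\right) = 198 \left(124 + 26\right) = 198 \cdot 150 = 29700$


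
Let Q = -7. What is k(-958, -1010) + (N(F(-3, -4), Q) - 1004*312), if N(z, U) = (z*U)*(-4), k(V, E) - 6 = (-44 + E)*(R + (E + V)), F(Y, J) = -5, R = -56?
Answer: 1819914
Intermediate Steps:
k(V, E) = 6 + (-44 + E)*(-56 + E + V) (k(V, E) = 6 + (-44 + E)*(-56 + (E + V)) = 6 + (-44 + E)*(-56 + E + V))
N(z, U) = -4*U*z (N(z, U) = (U*z)*(-4) = -4*U*z)
k(-958, -1010) + (N(F(-3, -4), Q) - 1004*312) = (2470 + (-1010)**2 - 100*(-1010) - 44*(-958) - 1010*(-958)) + (-4*(-7)*(-5) - 1004*312) = (2470 + 1020100 + 101000 + 42152 + 967580) + (-140 - 313248) = 2133302 - 313388 = 1819914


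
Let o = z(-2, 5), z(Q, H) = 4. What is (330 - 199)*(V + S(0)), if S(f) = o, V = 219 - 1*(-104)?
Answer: 42837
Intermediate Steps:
o = 4
V = 323 (V = 219 + 104 = 323)
S(f) = 4
(330 - 199)*(V + S(0)) = (330 - 199)*(323 + 4) = 131*327 = 42837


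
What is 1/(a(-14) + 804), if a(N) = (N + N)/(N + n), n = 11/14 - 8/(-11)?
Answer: 1923/1550404 ≈ 0.0012403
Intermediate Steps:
n = 233/154 (n = 11*(1/14) - 8*(-1/11) = 11/14 + 8/11 = 233/154 ≈ 1.5130)
a(N) = 2*N/(233/154 + N) (a(N) = (N + N)/(N + 233/154) = (2*N)/(233/154 + N) = 2*N/(233/154 + N))
1/(a(-14) + 804) = 1/(308*(-14)/(233 + 154*(-14)) + 804) = 1/(308*(-14)/(233 - 2156) + 804) = 1/(308*(-14)/(-1923) + 804) = 1/(308*(-14)*(-1/1923) + 804) = 1/(4312/1923 + 804) = 1/(1550404/1923) = 1923/1550404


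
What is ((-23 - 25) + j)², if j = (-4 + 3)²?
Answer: 2209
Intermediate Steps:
j = 1 (j = (-1)² = 1)
((-23 - 25) + j)² = ((-23 - 25) + 1)² = (-48 + 1)² = (-47)² = 2209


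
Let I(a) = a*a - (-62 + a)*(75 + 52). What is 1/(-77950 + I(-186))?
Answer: -1/11858 ≈ -8.4331e-5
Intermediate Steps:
I(a) = 7874 + a² - 127*a (I(a) = a² - (-62 + a)*127 = a² - (-7874 + 127*a) = a² + (7874 - 127*a) = 7874 + a² - 127*a)
1/(-77950 + I(-186)) = 1/(-77950 + (7874 + (-186)² - 127*(-186))) = 1/(-77950 + (7874 + 34596 + 23622)) = 1/(-77950 + 66092) = 1/(-11858) = -1/11858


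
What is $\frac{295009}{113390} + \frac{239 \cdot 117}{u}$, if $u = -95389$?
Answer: $\frac{24969888931}{10816158710} \approx 2.3086$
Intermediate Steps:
$\frac{295009}{113390} + \frac{239 \cdot 117}{u} = \frac{295009}{113390} + \frac{239 \cdot 117}{-95389} = 295009 \cdot \frac{1}{113390} + 27963 \left(- \frac{1}{95389}\right) = \frac{295009}{113390} - \frac{27963}{95389} = \frac{24969888931}{10816158710}$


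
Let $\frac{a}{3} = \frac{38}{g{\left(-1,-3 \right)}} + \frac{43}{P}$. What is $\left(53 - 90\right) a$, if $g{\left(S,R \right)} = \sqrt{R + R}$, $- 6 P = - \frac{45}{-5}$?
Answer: $3182 + 703 i \sqrt{6} \approx 3182.0 + 1722.0 i$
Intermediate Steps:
$P = - \frac{3}{2}$ ($P = - \frac{\left(-45\right) \frac{1}{-5}}{6} = - \frac{\left(-45\right) \left(- \frac{1}{5}\right)}{6} = \left(- \frac{1}{6}\right) 9 = - \frac{3}{2} \approx -1.5$)
$g{\left(S,R \right)} = \sqrt{2} \sqrt{R}$ ($g{\left(S,R \right)} = \sqrt{2 R} = \sqrt{2} \sqrt{R}$)
$a = -86 - 19 i \sqrt{6}$ ($a = 3 \left(\frac{38}{\sqrt{2} \sqrt{-3}} + \frac{43}{- \frac{3}{2}}\right) = 3 \left(\frac{38}{\sqrt{2} i \sqrt{3}} + 43 \left(- \frac{2}{3}\right)\right) = 3 \left(\frac{38}{i \sqrt{6}} - \frac{86}{3}\right) = 3 \left(38 \left(- \frac{i \sqrt{6}}{6}\right) - \frac{86}{3}\right) = 3 \left(- \frac{19 i \sqrt{6}}{3} - \frac{86}{3}\right) = 3 \left(- \frac{86}{3} - \frac{19 i \sqrt{6}}{3}\right) = -86 - 19 i \sqrt{6} \approx -86.0 - 46.54 i$)
$\left(53 - 90\right) a = \left(53 - 90\right) \left(-86 - 19 i \sqrt{6}\right) = - 37 \left(-86 - 19 i \sqrt{6}\right) = 3182 + 703 i \sqrt{6}$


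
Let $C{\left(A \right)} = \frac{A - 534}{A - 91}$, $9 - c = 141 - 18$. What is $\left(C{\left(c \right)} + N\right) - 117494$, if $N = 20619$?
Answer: $- \frac{19858727}{205} \approx -96872.0$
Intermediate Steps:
$c = -114$ ($c = 9 - \left(141 - 18\right) = 9 - 123 = -114$)
$C{\left(A \right)} = \frac{-534 + A}{-91 + A}$
$\left(C{\left(c \right)} + N\right) - 117494 = \left(\frac{-534 - 114}{-91 - 114} + 20619\right) - 117494 = \left(\frac{1}{-205} \left(-648\right) + 20619\right) - 117494 = \left(\left(- \frac{1}{205}\right) \left(-648\right) + 20619\right) - 117494 = \left(\frac{648}{205} + 20619\right) - 117494 = \frac{4227543}{205} - 117494 = - \frac{19858727}{205}$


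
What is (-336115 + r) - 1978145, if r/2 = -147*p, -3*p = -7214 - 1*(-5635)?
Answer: -2469002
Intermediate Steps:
p = 1579/3 (p = -(-7214 - 1*(-5635))/3 = -(-7214 + 5635)/3 = -1/3*(-1579) = 1579/3 ≈ 526.33)
r = -154742 (r = 2*(-147*1579/3) = 2*(-77371) = -154742)
(-336115 + r) - 1978145 = (-336115 - 154742) - 1978145 = -490857 - 1978145 = -2469002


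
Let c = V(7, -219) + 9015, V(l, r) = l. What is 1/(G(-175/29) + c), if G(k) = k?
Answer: 29/261463 ≈ 0.00011091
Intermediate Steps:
c = 9022 (c = 7 + 9015 = 9022)
1/(G(-175/29) + c) = 1/(-175/29 + 9022) = 1/(261463/29) = 29/261463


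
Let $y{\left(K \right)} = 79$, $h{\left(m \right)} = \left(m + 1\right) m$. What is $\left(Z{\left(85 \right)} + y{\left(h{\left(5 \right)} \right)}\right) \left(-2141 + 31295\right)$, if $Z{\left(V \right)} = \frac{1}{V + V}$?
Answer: $\frac{195783687}{85} \approx 2.3033 \cdot 10^{6}$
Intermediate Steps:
$h{\left(m \right)} = m \left(1 + m\right)$ ($h{\left(m \right)} = \left(1 + m\right) m = m \left(1 + m\right)$)
$Z{\left(V \right)} = \frac{1}{2 V}$
$\left(Z{\left(85 \right)} + y{\left(h{\left(5 \right)} \right)}\right) \left(-2141 + 31295\right) = \left(\frac{1}{2 \cdot 85} + 79\right) \left(-2141 + 31295\right) = \left(\frac{1}{2} \cdot \frac{1}{85} + 79\right) 29154 = \left(\frac{1}{170} + 79\right) 29154 = \frac{13431}{170} \cdot 29154 = \frac{195783687}{85}$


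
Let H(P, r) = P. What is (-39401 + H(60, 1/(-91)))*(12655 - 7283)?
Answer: -211339852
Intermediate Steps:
(-39401 + H(60, 1/(-91)))*(12655 - 7283) = (-39401 + 60)*(12655 - 7283) = -39341*5372 = -211339852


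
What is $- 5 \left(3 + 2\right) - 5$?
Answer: $-30$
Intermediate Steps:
$- 5 \left(3 + 2\right) - 5 = \left(-5\right) 5 - 5 = -25 - 5 = -30$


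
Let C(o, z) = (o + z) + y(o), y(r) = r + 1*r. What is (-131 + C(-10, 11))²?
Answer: 22500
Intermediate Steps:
y(r) = 2*r (y(r) = r + r = 2*r)
C(o, z) = z + 3*o (C(o, z) = (o + z) + 2*o = z + 3*o)
(-131 + C(-10, 11))² = (-131 + (11 + 3*(-10)))² = (-131 + (11 - 30))² = (-131 - 19)² = (-150)² = 22500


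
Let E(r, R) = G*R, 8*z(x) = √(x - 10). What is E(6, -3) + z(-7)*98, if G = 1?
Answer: -3 + 49*I*√17/4 ≈ -3.0 + 50.508*I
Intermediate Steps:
z(x) = √(-10 + x)/8 (z(x) = √(x - 10)/8 = √(-10 + x)/8)
E(r, R) = R (E(r, R) = 1*R = R)
E(6, -3) + z(-7)*98 = -3 + (√(-10 - 7)/8)*98 = -3 + (√(-17)/8)*98 = -3 + ((I*√17)/8)*98 = -3 + (I*√17/8)*98 = -3 + 49*I*√17/4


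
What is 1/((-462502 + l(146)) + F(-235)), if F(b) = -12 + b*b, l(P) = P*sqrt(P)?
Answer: -407289/165881217385 - 146*sqrt(146)/165881217385 ≈ -2.4659e-6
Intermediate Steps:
l(P) = P**(3/2)
F(b) = -12 + b**2
1/((-462502 + l(146)) + F(-235)) = 1/((-462502 + 146**(3/2)) + (-12 + (-235)**2)) = 1/((-462502 + 146*sqrt(146)) + (-12 + 55225)) = 1/((-462502 + 146*sqrt(146)) + 55213) = 1/(-407289 + 146*sqrt(146))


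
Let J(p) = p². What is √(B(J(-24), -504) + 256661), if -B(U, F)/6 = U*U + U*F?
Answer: √7829 ≈ 88.482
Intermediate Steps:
B(U, F) = -6*U² - 6*F*U (B(U, F) = -6*(U*U + U*F) = -6*(U² + F*U) = -6*U² - 6*F*U)
√(B(J(-24), -504) + 256661) = √(-6*(-24)²*(-504 + (-24)²) + 256661) = √(-6*576*(-504 + 576) + 256661) = √(-6*576*72 + 256661) = √(-248832 + 256661) = √7829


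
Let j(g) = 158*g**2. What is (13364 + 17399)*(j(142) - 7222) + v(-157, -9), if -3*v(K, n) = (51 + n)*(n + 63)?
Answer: 97786039714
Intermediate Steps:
v(K, n) = -(51 + n)*(63 + n)/3 (v(K, n) = -(51 + n)*(n + 63)/3 = -(51 + n)*(63 + n)/3)
(13364 + 17399)*(j(142) - 7222) + v(-157, -9) = (13364 + 17399)*(158*142**2 - 7222) + (-1071 - 38*(-9) - 1/3*(-9)**2) = 30763*(158*20164 - 7222) + (-1071 + 342 - 1/3*81) = 30763*(3185912 - 7222) + (-1071 + 342 - 27) = 30763*3178690 - 756 = 97786040470 - 756 = 97786039714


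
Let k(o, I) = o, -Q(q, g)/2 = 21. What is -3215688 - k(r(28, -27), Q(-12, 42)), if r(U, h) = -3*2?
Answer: -3215682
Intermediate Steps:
Q(q, g) = -42 (Q(q, g) = -2*21 = -42)
r(U, h) = -6
-3215688 - k(r(28, -27), Q(-12, 42)) = -3215688 - 1*(-6) = -3215688 + 6 = -3215682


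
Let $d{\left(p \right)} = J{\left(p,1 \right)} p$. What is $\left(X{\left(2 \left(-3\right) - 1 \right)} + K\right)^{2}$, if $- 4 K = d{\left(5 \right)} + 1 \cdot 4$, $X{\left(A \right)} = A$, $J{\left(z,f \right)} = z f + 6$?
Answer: $\frac{7569}{16} \approx 473.06$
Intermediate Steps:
$J{\left(z,f \right)} = 6 + f z$ ($J{\left(z,f \right)} = f z + 6 = 6 + f z$)
$d{\left(p \right)} = p \left(6 + p\right)$ ($d{\left(p \right)} = \left(6 + 1 p\right) p = \left(6 + p\right) p = p \left(6 + p\right)$)
$K = - \frac{59}{4}$ ($K = - \frac{5 \left(6 + 5\right) + 1 \cdot 4}{4} = - \frac{5 \cdot 11 + 4}{4} = - \frac{55 + 4}{4} = \left(- \frac{1}{4}\right) 59 = - \frac{59}{4} \approx -14.75$)
$\left(X{\left(2 \left(-3\right) - 1 \right)} + K\right)^{2} = \left(\left(2 \left(-3\right) - 1\right) - \frac{59}{4}\right)^{2} = \left(\left(-6 - 1\right) - \frac{59}{4}\right)^{2} = \left(-7 - \frac{59}{4}\right)^{2} = \left(- \frac{87}{4}\right)^{2} = \frac{7569}{16}$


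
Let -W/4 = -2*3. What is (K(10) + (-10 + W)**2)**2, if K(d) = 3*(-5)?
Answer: 32761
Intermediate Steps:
W = 24 (W = -(-8)*3 = -4*(-6) = 24)
K(d) = -15
(K(10) + (-10 + W)**2)**2 = (-15 + (-10 + 24)**2)**2 = (-15 + 14**2)**2 = (-15 + 196)**2 = 181**2 = 32761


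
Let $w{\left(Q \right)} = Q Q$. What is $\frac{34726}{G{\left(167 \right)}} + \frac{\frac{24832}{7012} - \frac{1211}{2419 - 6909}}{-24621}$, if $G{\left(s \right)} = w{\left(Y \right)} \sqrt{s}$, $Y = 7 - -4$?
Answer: $- \frac{29996803}{193791152370} + \frac{34726 \sqrt{167}}{20207} \approx 22.208$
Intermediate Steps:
$Y = 11$ ($Y = 7 + 4 = 11$)
$w{\left(Q \right)} = Q^{2}$
$G{\left(s \right)} = 121 \sqrt{s}$ ($G{\left(s \right)} = 11^{2} \sqrt{s} = 121 \sqrt{s}$)
$\frac{34726}{G{\left(167 \right)}} + \frac{\frac{24832}{7012} - \frac{1211}{2419 - 6909}}{-24621} = \frac{34726}{121 \sqrt{167}} + \frac{\frac{24832}{7012} - \frac{1211}{2419 - 6909}}{-24621} = 34726 \frac{\sqrt{167}}{20207} + \left(24832 \cdot \frac{1}{7012} - \frac{1211}{-4490}\right) \left(- \frac{1}{24621}\right) = \frac{34726 \sqrt{167}}{20207} + \left(\frac{6208}{1753} - - \frac{1211}{4490}\right) \left(- \frac{1}{24621}\right) = \frac{34726 \sqrt{167}}{20207} + \left(\frac{6208}{1753} + \frac{1211}{4490}\right) \left(- \frac{1}{24621}\right) = \frac{34726 \sqrt{167}}{20207} + \frac{29996803}{7870970} \left(- \frac{1}{24621}\right) = \frac{34726 \sqrt{167}}{20207} - \frac{29996803}{193791152370} = - \frac{29996803}{193791152370} + \frac{34726 \sqrt{167}}{20207}$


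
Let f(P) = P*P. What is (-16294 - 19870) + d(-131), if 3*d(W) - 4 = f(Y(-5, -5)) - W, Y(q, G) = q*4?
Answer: -107957/3 ≈ -35986.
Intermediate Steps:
Y(q, G) = 4*q
f(P) = P²
d(W) = 404/3 - W/3 (d(W) = 4/3 + ((4*(-5))² - W)/3 = 4/3 + ((-20)² - W)/3 = 4/3 + (400 - W)/3 = 4/3 + (400/3 - W/3) = 404/3 - W/3)
(-16294 - 19870) + d(-131) = (-16294 - 19870) + (404/3 - ⅓*(-131)) = -36164 + (404/3 + 131/3) = -36164 + 535/3 = -107957/3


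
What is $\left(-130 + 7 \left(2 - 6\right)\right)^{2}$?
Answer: $24964$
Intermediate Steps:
$\left(-130 + 7 \left(2 - 6\right)\right)^{2} = \left(-130 + 7 \left(-4\right)\right)^{2} = \left(-130 - 28\right)^{2} = \left(-158\right)^{2} = 24964$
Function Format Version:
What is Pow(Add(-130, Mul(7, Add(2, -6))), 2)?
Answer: 24964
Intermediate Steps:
Pow(Add(-130, Mul(7, Add(2, -6))), 2) = Pow(Add(-130, Mul(7, -4)), 2) = Pow(Add(-130, -28), 2) = Pow(-158, 2) = 24964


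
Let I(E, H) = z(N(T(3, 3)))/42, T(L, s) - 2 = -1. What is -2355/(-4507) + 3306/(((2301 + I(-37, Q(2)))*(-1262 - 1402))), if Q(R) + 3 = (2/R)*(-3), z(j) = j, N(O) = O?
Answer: 16824592111/32232180074 ≈ 0.52198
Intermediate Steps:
T(L, s) = 1 (T(L, s) = 2 - 1 = 1)
Q(R) = -3 - 6/R (Q(R) = -3 + (2/R)*(-3) = -3 - 6/R)
I(E, H) = 1/42
-2355/(-4507) + 3306/(((2301 + I(-37, Q(2)))*(-1262 - 1402))) = -2355/(-4507) + 3306/(((2301 + 1/42)*(-1262 - 1402))) = -2355*(-1/4507) + 3306/(((96643/42)*(-2664))) = 2355/4507 + 3306/(-42909492/7) = 2355/4507 + 3306*(-7/42909492) = 2355/4507 - 3857/7151582 = 16824592111/32232180074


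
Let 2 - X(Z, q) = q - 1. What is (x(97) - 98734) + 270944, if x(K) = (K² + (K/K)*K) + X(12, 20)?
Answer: 181699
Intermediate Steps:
X(Z, q) = 3 - q (X(Z, q) = 2 - (q - 1) = 2 - (-1 + q) = 2 + (1 - q) = 3 - q)
x(K) = -17 + K + K² (x(K) = (K² + (K/K)*K) + (3 - 1*20) = (K² + 1*K) + (3 - 20) = (K² + K) - 17 = (K + K²) - 17 = -17 + K + K²)
(x(97) - 98734) + 270944 = ((-17 + 97 + 97²) - 98734) + 270944 = ((-17 + 97 + 9409) - 98734) + 270944 = (9489 - 98734) + 270944 = -89245 + 270944 = 181699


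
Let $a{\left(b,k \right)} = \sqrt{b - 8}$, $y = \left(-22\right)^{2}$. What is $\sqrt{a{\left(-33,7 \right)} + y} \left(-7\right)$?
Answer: $- 7 \sqrt{484 + i \sqrt{41}} \approx -154.0 - 1.0187 i$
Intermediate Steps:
$y = 484$
$a{\left(b,k \right)} = \sqrt{-8 + b}$
$\sqrt{a{\left(-33,7 \right)} + y} \left(-7\right) = \sqrt{\sqrt{-8 - 33} + 484} \left(-7\right) = \sqrt{\sqrt{-41} + 484} \left(-7\right) = \sqrt{i \sqrt{41} + 484} \left(-7\right) = \sqrt{484 + i \sqrt{41}} \left(-7\right) = - 7 \sqrt{484 + i \sqrt{41}}$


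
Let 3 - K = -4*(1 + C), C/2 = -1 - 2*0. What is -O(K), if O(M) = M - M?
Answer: 0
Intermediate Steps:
C = -2 (C = 2*(-1 - 2*0) = 2*(-1 + 0) = 2*(-1) = -2)
K = -1 (K = 3 - (-4)*(1 - 2) = 3 - (-4)*(-1) = 3 - 1*4 = 3 - 4 = -1)
O(M) = 0
-O(K) = -1*0 = 0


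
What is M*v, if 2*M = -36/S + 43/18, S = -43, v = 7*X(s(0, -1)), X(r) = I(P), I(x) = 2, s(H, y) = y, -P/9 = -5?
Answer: 17479/774 ≈ 22.583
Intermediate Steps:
P = 45 (P = -9*(-5) = 45)
X(r) = 2
v = 14 (v = 7*2 = 14)
M = 2497/1548 (M = (-36/(-43) + 43/18)/2 = (-36*(-1/43) + 43*(1/18))/2 = (36/43 + 43/18)/2 = (½)*(2497/774) = 2497/1548 ≈ 1.6130)
M*v = (2497/1548)*14 = 17479/774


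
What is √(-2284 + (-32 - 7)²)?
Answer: I*√763 ≈ 27.622*I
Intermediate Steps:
√(-2284 + (-32 - 7)²) = √(-2284 + (-39)²) = √(-2284 + 1521) = √(-763) = I*√763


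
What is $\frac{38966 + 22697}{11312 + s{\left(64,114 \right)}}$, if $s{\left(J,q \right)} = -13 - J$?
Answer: $\frac{8809}{1605} \approx 5.4885$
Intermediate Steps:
$\frac{38966 + 22697}{11312 + s{\left(64,114 \right)}} = \frac{38966 + 22697}{11312 - 77} = \frac{61663}{11312 - 77} = \frac{61663}{11235} = 61663 \cdot \frac{1}{11235} = \frac{8809}{1605}$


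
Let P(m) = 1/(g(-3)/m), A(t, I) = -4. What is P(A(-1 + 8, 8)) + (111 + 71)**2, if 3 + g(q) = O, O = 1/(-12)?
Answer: 1225636/37 ≈ 33125.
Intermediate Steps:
O = -1/12 (O = 1*(-1/12) = -1/12 ≈ -0.083333)
g(q) = -37/12 (g(q) = -3 - 1/12 = -37/12)
P(m) = -12*m/37 (P(m) = 1/(-37/(12*m)) = -12*m/37)
P(A(-1 + 8, 8)) + (111 + 71)**2 = -12/37*(-4) + (111 + 71)**2 = 48/37 + 182**2 = 48/37 + 33124 = 1225636/37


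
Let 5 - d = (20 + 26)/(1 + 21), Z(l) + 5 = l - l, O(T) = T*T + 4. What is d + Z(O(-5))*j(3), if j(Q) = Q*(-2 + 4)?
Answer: -298/11 ≈ -27.091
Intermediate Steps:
j(Q) = 2*Q (j(Q) = Q*2 = 2*Q)
O(T) = 4 + T² (O(T) = T² + 4 = 4 + T²)
Z(l) = -5 (Z(l) = -5 + (l - l) = -5 + 0 = -5)
d = 32/11 (d = 5 - (20 + 26)/(1 + 21) = 5 - 46/22 = 5 - 1*23/11 = 5 - 23/11 = 32/11 ≈ 2.9091)
d + Z(O(-5))*j(3) = 32/11 - 10*3 = 32/11 - 5*6 = 32/11 - 30 = -298/11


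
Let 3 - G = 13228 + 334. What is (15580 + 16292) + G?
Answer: 18313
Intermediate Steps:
G = -13559 (G = 3 - (13228 + 334) = 3 - 1*13562 = 3 - 13562 = -13559)
(15580 + 16292) + G = (15580 + 16292) - 13559 = 31872 - 13559 = 18313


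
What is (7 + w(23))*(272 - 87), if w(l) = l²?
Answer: 99160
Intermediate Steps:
(7 + w(23))*(272 - 87) = (7 + 23²)*(272 - 87) = (7 + 529)*185 = 536*185 = 99160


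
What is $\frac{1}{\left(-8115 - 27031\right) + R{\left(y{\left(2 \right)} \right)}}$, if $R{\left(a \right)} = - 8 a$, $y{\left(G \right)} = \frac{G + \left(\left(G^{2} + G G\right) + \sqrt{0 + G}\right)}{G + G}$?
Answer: $- \frac{17583}{618323774} + \frac{\sqrt{2}}{618323774} \approx -2.8434 \cdot 10^{-5}$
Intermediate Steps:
$y{\left(G \right)} = \frac{G + \sqrt{G} + 2 G^{2}}{2 G}$ ($y{\left(G \right)} = \frac{G + \left(\left(G^{2} + G^{2}\right) + \sqrt{G}\right)}{2 G} = \left(G + \left(2 G^{2} + \sqrt{G}\right)\right) \frac{1}{2 G} = \left(G + \left(\sqrt{G} + 2 G^{2}\right)\right) \frac{1}{2 G} = \left(G + \sqrt{G} + 2 G^{2}\right) \frac{1}{2 G} = \frac{G + \sqrt{G} + 2 G^{2}}{2 G}$)
$\frac{1}{\left(-8115 - 27031\right) + R{\left(y{\left(2 \right)} \right)}} = \frac{1}{\left(-8115 - 27031\right) - 8 \left(\frac{1}{2} + 2 + \frac{1}{2 \sqrt{2}}\right)} = \frac{1}{-35146 - 8 \left(\frac{1}{2} + 2 + \frac{\frac{1}{2} \sqrt{2}}{2}\right)} = \frac{1}{-35146 - 8 \left(\frac{1}{2} + 2 + \frac{\sqrt{2}}{4}\right)} = \frac{1}{-35146 - 8 \left(\frac{5}{2} + \frac{\sqrt{2}}{4}\right)} = \frac{1}{-35146 - \left(20 + 2 \sqrt{2}\right)} = \frac{1}{-35166 - 2 \sqrt{2}}$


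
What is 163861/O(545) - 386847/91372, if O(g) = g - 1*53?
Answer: 34863157/106026 ≈ 328.82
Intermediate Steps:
O(g) = -53 + g (O(g) = g - 53 = -53 + g)
163861/O(545) - 386847/91372 = 163861/(-53 + 545) - 386847/91372 = 163861/492 - 386847*1/91372 = 163861*(1/492) - 7299/1724 = 163861/492 - 7299/1724 = 34863157/106026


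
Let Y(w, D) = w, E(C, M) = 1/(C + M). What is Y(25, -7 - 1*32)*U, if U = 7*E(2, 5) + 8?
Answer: 225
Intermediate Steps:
U = 9 (U = 7/(2 + 5) + 8 = 7/7 + 8 = 7*(⅐) + 8 = 1 + 8 = 9)
Y(25, -7 - 1*32)*U = 25*9 = 225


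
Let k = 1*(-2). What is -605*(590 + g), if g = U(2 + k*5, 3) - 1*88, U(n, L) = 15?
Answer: -312785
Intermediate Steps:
k = -2
g = -73 (g = 15 - 1*88 = 15 - 88 = -73)
-605*(590 + g) = -605*(590 - 73) = -605*517 = -312785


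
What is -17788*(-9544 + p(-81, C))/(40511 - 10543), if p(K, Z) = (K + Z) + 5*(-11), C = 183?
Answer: 42233159/7492 ≈ 5637.1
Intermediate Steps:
p(K, Z) = -55 + K + Z (p(K, Z) = (K + Z) - 55 = -55 + K + Z)
-17788*(-9544 + p(-81, C))/(40511 - 10543) = -17788*(-9544 + (-55 - 81 + 183))/(40511 - 10543) = -17788/(29968/(-9544 + 47)) = -17788/(29968/(-9497)) = -17788/(29968*(-1/9497)) = -17788/(-29968/9497) = -17788*(-9497/29968) = 42233159/7492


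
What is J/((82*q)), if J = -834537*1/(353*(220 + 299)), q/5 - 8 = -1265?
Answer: 278179/31473130530 ≈ 8.8386e-6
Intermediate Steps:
q = -6285 (q = 40 + 5*(-1265) = 40 - 6325 = -6285)
J = -278179/61069 (J = -834537/(353*519) = -834537/183207 = -834537*1/183207 = -278179/61069 ≈ -4.5552)
J/((82*q)) = -278179/(61069*(82*(-6285))) = -278179/61069/(-515370) = -278179/61069*(-1/515370) = 278179/31473130530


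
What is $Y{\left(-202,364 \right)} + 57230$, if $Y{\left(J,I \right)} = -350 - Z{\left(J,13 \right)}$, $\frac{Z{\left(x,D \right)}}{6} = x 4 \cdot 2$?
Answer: $66576$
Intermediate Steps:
$Z{\left(x,D \right)} = 48 x$ ($Z{\left(x,D \right)} = 6 x 4 \cdot 2 = 6 \cdot 4 x 2 = 6 \cdot 8 x = 48 x$)
$Y{\left(J,I \right)} = -350 - 48 J$
$Y{\left(-202,364 \right)} + 57230 = \left(-350 - -9696\right) + 57230 = \left(-350 + 9696\right) + 57230 = 9346 + 57230 = 66576$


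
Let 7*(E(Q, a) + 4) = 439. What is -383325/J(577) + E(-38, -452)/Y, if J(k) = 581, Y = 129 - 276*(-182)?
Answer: -6434865404/9753247 ≈ -659.77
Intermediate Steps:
Y = 50361 (Y = 129 + 50232 = 50361)
E(Q, a) = 411/7 (E(Q, a) = -4 + (⅐)*439 = -4 + 439/7 = 411/7)
-383325/J(577) + E(-38, -452)/Y = -383325/581 + (411/7)/50361 = -383325*1/581 + (411/7)*(1/50361) = -383325/581 + 137/117509 = -6434865404/9753247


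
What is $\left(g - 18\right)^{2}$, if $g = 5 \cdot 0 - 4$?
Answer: $484$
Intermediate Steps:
$g = -4$ ($g = 0 - 4 = -4$)
$\left(g - 18\right)^{2} = \left(-4 - 18\right)^{2} = \left(-22\right)^{2} = 484$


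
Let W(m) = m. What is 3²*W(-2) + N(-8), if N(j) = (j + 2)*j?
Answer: 30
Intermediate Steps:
N(j) = j*(2 + j) (N(j) = (2 + j)*j = j*(2 + j))
3²*W(-2) + N(-8) = 3²*(-2) - 8*(2 - 8) = 9*(-2) - 8*(-6) = -18 + 48 = 30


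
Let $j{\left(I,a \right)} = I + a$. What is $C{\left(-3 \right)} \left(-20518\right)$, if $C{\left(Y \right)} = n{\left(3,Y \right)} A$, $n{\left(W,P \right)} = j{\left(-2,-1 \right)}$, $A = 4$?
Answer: $246216$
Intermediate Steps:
$n{\left(W,P \right)} = -3$ ($n{\left(W,P \right)} = -2 - 1 = -3$)
$C{\left(Y \right)} = -12$ ($C{\left(Y \right)} = \left(-3\right) 4 = -12$)
$C{\left(-3 \right)} \left(-20518\right) = \left(-12\right) \left(-20518\right) = 246216$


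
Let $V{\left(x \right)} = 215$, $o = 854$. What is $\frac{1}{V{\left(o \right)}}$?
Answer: $\frac{1}{215} \approx 0.0046512$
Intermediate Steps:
$\frac{1}{V{\left(o \right)}} = \frac{1}{215}$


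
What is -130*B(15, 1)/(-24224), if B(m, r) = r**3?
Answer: 65/12112 ≈ 0.0053666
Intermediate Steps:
-130*B(15, 1)/(-24224) = -130*1**3/(-24224) = -130*1*(-1/24224) = -130*(-1/24224) = 65/12112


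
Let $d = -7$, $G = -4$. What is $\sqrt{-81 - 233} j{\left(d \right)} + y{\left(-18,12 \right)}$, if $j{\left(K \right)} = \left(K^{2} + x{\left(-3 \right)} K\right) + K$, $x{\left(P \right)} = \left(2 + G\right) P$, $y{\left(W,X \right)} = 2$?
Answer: $2$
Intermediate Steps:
$x{\left(P \right)} = - 2 P$ ($x{\left(P \right)} = \left(2 - 4\right) P = - 2 P$)
$j{\left(K \right)} = K^{2} + 7 K$ ($j{\left(K \right)} = \left(K^{2} + \left(-2\right) \left(-3\right) K\right) + K = \left(K^{2} + 6 K\right) + K = K^{2} + 7 K$)
$\sqrt{-81 - 233} j{\left(d \right)} + y{\left(-18,12 \right)} = \sqrt{-81 - 233} \left(- 7 \left(7 - 7\right)\right) + 2 = \sqrt{-314} \left(\left(-7\right) 0\right) + 2 = i \sqrt{314} \cdot 0 + 2 = 0 + 2 = 2$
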